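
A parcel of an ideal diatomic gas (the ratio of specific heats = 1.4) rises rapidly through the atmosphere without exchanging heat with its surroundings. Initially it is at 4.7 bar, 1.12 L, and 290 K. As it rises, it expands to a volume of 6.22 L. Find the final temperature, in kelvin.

T₂ ≈ 146 K

Adiabatic: T₁V₁^(γ−1) = T₂V₂^(γ−1) ⇒ T₂ = T₁ (V₁/V₂)^(γ−1).
T₂ = 290 × (1.12/6.22)^(0.4) = 146.1 K.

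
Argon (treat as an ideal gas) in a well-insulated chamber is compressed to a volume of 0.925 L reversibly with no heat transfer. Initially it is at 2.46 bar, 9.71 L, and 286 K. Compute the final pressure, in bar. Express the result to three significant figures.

P₂ ≈ 124 bar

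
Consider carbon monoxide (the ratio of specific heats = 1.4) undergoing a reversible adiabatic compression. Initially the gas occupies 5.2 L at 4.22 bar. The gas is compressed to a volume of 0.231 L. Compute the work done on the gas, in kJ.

W ≈ 13.6 kJ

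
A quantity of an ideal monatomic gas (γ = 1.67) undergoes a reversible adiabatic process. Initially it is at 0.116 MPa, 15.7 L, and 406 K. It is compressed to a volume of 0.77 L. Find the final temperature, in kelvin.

T₂ ≈ 3060 K

Adiabatic: T₁V₁^(γ−1) = T₂V₂^(γ−1) ⇒ T₂ = T₁ (V₁/V₂)^(γ−1).
T₂ = 406 × (15.7/0.77)^(0.67) = 3061 K.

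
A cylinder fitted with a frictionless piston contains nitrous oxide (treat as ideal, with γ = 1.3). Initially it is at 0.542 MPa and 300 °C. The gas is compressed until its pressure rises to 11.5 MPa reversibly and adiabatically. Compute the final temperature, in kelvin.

Adiabatic: T₂/T₁ = (P₂/P₁)^((γ−1)/γ).
T₁ = 300 °C = 573.1 K.
T₂ = 573.1 × (11.5/0.542)^(0.231) = 1160 K.

T₂ ≈ 1160 K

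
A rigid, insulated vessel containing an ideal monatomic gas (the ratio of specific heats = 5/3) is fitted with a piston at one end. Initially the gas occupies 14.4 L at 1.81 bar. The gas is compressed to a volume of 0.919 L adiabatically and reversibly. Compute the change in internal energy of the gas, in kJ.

ΔU ≈ 20.6 kJ

P₂ = P₁(V₁/V₂)^γ = 1.81×(14.4/0.919)^(5/3) = 177.6 bar.
For a reversible adiabat, W_by_gas = (P₁V₁ − P₂V₂)/(γ−1).
W_by = (181000×0.0144 − 1.776×10^7×0.000919) / (2/3) = -20570 J.
Q = 0 ⇒ ΔU = −W_by = 20570 J.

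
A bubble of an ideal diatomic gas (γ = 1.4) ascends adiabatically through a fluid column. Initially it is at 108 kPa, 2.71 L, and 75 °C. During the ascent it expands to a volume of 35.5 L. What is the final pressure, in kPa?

Since PV^γ is constant along a reversible adiabat, P₂ = P₁ (V₁/V₂)^γ.
P₂ = 108 × (2.71/35.5)^(1.4) = 2.946 kPa.

P₂ ≈ 2.95 kPa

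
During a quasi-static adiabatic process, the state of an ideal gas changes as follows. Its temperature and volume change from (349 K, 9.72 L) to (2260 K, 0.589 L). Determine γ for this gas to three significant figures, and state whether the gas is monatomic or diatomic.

γ ≈ 1.67; monatomic

TV^(γ−1) = const ⇒ γ − 1 = ln(T₂/T₁) / ln(V₁/V₂).
γ = 1 + ln(2260/349) / ln(9.72/0.589) = 1.666.
γ ≈ 1.67 is close to 5/3, so the gas is monatomic.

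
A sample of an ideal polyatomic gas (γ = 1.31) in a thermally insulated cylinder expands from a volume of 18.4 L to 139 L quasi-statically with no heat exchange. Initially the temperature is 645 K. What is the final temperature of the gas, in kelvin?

T₂ ≈ 345 K

For a reversible adiabat TV^(γ−1) is constant, so T₂ = T₁ (V₁/V₂)^(γ−1).
T₂ = 645 × (18.4/139)^(0.31) = 344.6 K.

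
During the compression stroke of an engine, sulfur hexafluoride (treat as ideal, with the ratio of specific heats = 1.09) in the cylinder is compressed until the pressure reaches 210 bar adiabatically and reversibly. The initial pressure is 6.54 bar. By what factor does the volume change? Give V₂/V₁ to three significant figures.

From PV^γ = const, V₂/V₁ = (P₁/P₂)^(1/γ).
V₂/V₁ = (6.54/210)^(0.917) = 0.04147.

V₂/V₁ ≈ 0.0415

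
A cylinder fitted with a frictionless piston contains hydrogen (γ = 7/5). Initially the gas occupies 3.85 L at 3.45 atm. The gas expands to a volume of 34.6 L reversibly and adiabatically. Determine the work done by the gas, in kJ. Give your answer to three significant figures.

W ≈ 1.97 kJ

P₂ = P₁(V₁/V₂)^γ = 3.45×(3.85/34.6)^(7/5) = 0.1595 atm.
For a reversible adiabat, W_by_gas = (P₁V₁ − P₂V₂)/(γ−1).
W_by = (349600×0.00385 − 16160×0.0346) / (2/5) = 1967 J.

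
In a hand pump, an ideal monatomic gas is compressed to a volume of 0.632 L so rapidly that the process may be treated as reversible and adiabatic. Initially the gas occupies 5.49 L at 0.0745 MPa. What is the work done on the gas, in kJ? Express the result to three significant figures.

W ≈ 1.98 kJ

γ = 5/3 for a monatomic ideal gas.
P₂ = P₁(V₁/V₂)^γ = 0.0745×(5.49/0.632)^(5/3) = 2.735 MPa.
For a reversible adiabat, W_by_gas = (P₁V₁ − P₂V₂)/(γ−1).
W_by = (74500×0.00549 − 2.735×10^6×0.000632) / (2/3) = -1979 J.
W_on_gas = −W_by = 1979 J.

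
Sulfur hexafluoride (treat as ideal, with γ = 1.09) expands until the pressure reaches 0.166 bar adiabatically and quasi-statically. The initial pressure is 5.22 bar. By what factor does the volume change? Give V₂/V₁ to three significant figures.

V₂/V₁ ≈ 23.7

From PV^γ = const, V₂/V₁ = (P₁/P₂)^(1/γ).
V₂/V₁ = (5.22/0.166)^(0.917) = 23.65.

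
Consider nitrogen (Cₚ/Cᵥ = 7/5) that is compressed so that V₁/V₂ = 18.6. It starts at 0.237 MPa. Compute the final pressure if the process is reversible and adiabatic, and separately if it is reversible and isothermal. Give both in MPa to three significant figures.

adiabatic: 14.2 MPa; isothermal: 4.41 MPa

Isothermal: P₂ = P₁(V₁/V₂) = 0.237×18.6 = 4.408 MPa.
Adiabatic: P₂ = P₁(V₁/V₂)^γ = 0.237×18.6^(7/5) = 14.19 MPa.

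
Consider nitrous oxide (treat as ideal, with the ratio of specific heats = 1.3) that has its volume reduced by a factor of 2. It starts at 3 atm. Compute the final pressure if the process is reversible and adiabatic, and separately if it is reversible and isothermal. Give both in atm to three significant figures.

Isothermal: P₂ = P₁(V₁/V₂) = 3×2 = 6 atm.
Adiabatic: P₂ = P₁(V₁/V₂)^γ = 3×2^(1.3) = 7.387 atm.

adiabatic: 7.39 atm; isothermal: 6.00 atm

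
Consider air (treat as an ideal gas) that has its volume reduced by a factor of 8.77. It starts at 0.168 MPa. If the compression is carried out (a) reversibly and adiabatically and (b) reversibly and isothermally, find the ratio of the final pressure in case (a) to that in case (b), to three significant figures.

For a diatomic ideal gas γ = 7/5.
Isothermal: P_b = P₁(V₁/V₂) = 0.168×8.77.
Adiabatic: P_a = P₁(V₁/V₂)^γ = 0.168×8.77^(7/5).
P_a/P_b = (V₁/V₂)^(γ−1) = 8.77^(2/5) = 2.383.

P_adiabatic / P_isothermal ≈ 2.38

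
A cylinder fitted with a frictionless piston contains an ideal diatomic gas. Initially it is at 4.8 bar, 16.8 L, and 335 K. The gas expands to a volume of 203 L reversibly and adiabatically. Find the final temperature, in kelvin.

Adiabatic: T₁V₁^(γ−1) = T₂V₂^(γ−1) ⇒ T₂ = T₁ (V₁/V₂)^(γ−1).
γ = 7/5 for a diatomic ideal gas.
T₂ = 335 × (16.8/203)^(2/5) = 123.6 K.

T₂ ≈ 124 K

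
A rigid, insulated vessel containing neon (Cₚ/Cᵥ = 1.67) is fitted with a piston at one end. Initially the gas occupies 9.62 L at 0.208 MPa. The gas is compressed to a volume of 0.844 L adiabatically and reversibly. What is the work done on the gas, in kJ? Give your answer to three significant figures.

W ≈ 12.3 kJ

P₂ = P₁(V₁/V₂)^γ = 0.208×(9.62/0.844)^(1.67) = 12.11 MPa.
For a reversible adiabat, W_by_gas = (P₁V₁ − P₂V₂)/(γ−1).
W_by = (208000×0.00962 − 1.211×10^7×0.000844) / (0.67) = -12260 J.
W_on_gas = −W_by = 12260 J.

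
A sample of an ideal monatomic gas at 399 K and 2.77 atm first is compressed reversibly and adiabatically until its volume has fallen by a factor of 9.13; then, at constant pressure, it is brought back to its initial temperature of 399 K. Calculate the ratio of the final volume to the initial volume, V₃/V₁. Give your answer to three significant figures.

V₃/V₁ ≈ 0.0251

For a monatomic ideal gas γ = 5/3.
Adiabatic step: V₂/V₁ = 0.1095; T₂ = T₁·9.13^(2/3) = 1743 K.
Isobaric step: V₃/V₂ = T₃/T₂ = 399/1743.
V₃/V₁ = (V₂/V₁)(V₃/V₂) = 0.1095 × (399/1743) = 0.02507.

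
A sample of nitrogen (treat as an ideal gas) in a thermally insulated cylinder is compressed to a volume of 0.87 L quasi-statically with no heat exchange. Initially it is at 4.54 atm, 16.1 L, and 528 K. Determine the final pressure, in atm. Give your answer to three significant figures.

Adiabatic: P₁V₁^γ = P₂V₂^γ ⇒ P₂ = P₁ (V₁/V₂)^γ.
γ = 7/5 for a diatomic ideal gas.
P₂ = 4.54 × (16.1/0.87)^(7/5) = 270 atm.

P₂ ≈ 270 atm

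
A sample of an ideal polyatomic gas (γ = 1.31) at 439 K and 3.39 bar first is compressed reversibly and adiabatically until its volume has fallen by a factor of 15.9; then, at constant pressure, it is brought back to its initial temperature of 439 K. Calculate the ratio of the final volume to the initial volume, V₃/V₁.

V₃/V₁ ≈ 0.0267

Adiabatic step: V₂/V₁ = 0.06289; T₂ = T₁·15.9^(0.31) = 1035 K.
Isobaric step: V₃/V₂ = T₃/T₂ = 439/1035.
V₃/V₁ = (V₂/V₁)(V₃/V₂) = 0.06289 × (439/1035) = 0.02668.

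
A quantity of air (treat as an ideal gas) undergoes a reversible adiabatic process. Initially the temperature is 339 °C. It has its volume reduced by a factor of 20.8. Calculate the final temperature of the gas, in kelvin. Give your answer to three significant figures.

T₂ ≈ 2060 K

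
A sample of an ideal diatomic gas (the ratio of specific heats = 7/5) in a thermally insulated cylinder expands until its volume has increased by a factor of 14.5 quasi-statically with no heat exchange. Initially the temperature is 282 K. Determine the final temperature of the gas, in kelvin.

T₂ ≈ 96.8 K

For a reversible adiabat TV^(γ−1) is constant, so T₂ = T₁ (V₁/V₂)^(γ−1).
T₂ = 282 × (1/14.5)^(2/5) = 96.76 K.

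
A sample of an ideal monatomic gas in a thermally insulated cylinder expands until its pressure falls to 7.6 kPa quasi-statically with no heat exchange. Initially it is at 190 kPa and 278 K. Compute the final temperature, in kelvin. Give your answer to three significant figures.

T₂ ≈ 76.7 K

Adiabatic: T₂/T₁ = (P₂/P₁)^((γ−1)/γ).
For a monatomic ideal gas γ = 5/3, so (γ−1)/γ = 2/5.
T₂ = 278 × (7.6/190)^(2/5) = 76.71 K.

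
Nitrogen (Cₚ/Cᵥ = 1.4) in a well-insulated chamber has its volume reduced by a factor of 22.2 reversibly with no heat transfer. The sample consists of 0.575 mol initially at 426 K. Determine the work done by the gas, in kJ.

For a reversible adiabat TV^(γ−1) is constant, so T₂ = T₁ (V₁/V₂)^(γ−1).
T₂ = 426 × 22.2^(0.4) = 1472 K.
Q = 0, so ΔU = W_on_gas = nCᵥΔT with Cᵥ = R/(γ−1) = 20.79 J/(mol·K).
ΔU = 0.575 × 20.79 × (1472 − 426) = 12500 J.
Work done by the gas = −ΔU = -12500 J.

W ≈ -12.5 kJ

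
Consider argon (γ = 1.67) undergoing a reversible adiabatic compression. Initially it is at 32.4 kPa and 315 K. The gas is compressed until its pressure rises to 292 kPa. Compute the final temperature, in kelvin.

T₂ ≈ 761 K

Along an adiabat T P^((1−γ)/γ) is constant, so T₂ = T₁ (P₂/P₁)^((γ−1)/γ).
T₂ = 315 × (292/32.4)^(0.401) = 761 K.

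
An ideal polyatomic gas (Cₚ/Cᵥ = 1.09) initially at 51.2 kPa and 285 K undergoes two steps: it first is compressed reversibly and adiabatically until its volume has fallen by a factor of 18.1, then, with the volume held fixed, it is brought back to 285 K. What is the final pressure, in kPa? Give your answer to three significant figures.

Adiabatic step (PV^γ = const): P₂ = 51.2×18.1^(1.09) = 1203 kPa; T₂ = 285×18.1^(0.09) = 369.9 K.
Isochoric: P₃ = P₂(T₃/T₂) = 1203 × (285/369.9) = 926.7 kPa.

P₃ ≈ 927 kPa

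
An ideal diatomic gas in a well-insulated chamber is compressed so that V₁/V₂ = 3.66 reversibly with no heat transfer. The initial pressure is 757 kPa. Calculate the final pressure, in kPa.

Adiabatic: P₁V₁^γ = P₂V₂^γ ⇒ P₂ = P₁ (V₁/V₂)^γ.
For a diatomic ideal gas γ = 7/5.
P₂ = 757 × 3.66^(7/5) = 4656 kPa.

P₂ ≈ 4660 kPa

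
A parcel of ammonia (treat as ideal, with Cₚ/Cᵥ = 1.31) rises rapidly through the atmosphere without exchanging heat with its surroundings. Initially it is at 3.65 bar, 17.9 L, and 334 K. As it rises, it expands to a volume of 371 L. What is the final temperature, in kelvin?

T₂ ≈ 131 K

Adiabatic: T₁V₁^(γ−1) = T₂V₂^(γ−1) ⇒ T₂ = T₁ (V₁/V₂)^(γ−1).
T₂ = 334 × (17.9/371)^(0.31) = 130.5 K.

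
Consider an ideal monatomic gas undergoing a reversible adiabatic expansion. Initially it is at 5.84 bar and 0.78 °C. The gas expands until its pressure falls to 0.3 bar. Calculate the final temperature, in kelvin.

T₂ ≈ 83.5 K

Adiabatic: T₂/T₁ = (P₂/P₁)^((γ−1)/γ).
For a monatomic ideal gas γ = 5/3, so (γ−1)/γ = 2/5.
T₁ = 0.78 °C = 273.9 K.
T₂ = 273.9 × (0.3/5.84)^(2/5) = 83.55 K.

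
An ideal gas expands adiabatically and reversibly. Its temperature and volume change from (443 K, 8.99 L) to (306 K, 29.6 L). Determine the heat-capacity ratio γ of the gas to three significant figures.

TV^(γ−1) = const ⇒ γ − 1 = ln(T₂/T₁) / ln(V₁/V₂).
γ = 1 + ln(306/443) / ln(8.99/29.6) = 1.31.

γ ≈ 1.31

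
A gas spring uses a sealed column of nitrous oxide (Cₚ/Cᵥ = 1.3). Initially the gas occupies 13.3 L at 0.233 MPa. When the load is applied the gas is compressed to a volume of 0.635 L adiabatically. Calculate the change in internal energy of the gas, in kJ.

ΔU ≈ 15.4 kJ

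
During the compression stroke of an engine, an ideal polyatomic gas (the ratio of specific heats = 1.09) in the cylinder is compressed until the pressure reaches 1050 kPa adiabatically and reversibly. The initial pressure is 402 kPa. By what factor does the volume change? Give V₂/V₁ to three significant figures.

From PV^γ = const, V₂/V₁ = (P₁/P₂)^(1/γ).
V₂/V₁ = (402/1050)^(0.917) = 0.4144.

V₂/V₁ ≈ 0.414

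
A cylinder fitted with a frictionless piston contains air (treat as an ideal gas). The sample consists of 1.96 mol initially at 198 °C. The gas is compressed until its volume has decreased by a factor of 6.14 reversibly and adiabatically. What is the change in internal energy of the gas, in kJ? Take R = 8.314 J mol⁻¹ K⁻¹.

Adiabatic: T₁V₁^(γ−1) = T₂V₂^(γ−1) ⇒ T₂ = T₁ (V₁/V₂)^(γ−1).
γ = 7/5 for a diatomic ideal gas, so γ−1 = 2/5.
T₁ = 198 °C = 471.1 K.
T₂ = 471.1 × 6.14^(2/5) = 973.7 K.
Q = 0, so ΔU = W_on_gas = nCᵥΔT with Cᵥ = R/(γ−1) = 20.79 J/(mol·K).
ΔU = 1.96 × 20.79 × (973.7 − 471.1) = 20470 J.

ΔU ≈ 20.5 kJ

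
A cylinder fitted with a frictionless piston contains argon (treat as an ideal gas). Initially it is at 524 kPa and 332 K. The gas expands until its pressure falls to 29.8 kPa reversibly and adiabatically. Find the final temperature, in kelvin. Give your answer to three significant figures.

Adiabatic: T₂/T₁ = (P₂/P₁)^((γ−1)/γ).
For a monatomic ideal gas γ = 5/3, so (γ−1)/γ = 2/5.
T₂ = 332 × (29.8/524)^(2/5) = 105.5 K.

T₂ ≈ 105 K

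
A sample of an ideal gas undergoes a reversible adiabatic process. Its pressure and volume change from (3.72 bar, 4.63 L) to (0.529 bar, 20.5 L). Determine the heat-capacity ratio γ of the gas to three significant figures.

γ ≈ 1.31

PV^γ = const ⇒ γ = ln(P₂/P₁) / ln(V₁/V₂).
γ = ln(0.529/3.72) / ln(4.63/20.5) = 1.311.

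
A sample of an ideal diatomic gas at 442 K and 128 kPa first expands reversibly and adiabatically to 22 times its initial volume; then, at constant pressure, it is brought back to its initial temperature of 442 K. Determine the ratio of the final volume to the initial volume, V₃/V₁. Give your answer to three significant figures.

V₃/V₁ ≈ 75.8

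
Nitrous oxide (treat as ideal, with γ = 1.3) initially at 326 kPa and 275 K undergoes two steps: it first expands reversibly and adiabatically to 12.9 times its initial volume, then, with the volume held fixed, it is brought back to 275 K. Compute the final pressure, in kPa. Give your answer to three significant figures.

Adiabatic step (PV^γ = const): P₂ = 326×(1/12.9)^(1.3) = 11.73 kPa; T₂ = 275×(1/12.9)^(0.3) = 127.7 K.
Isochoric: P₃ = P₂(T₃/T₂) = 11.73 × (275/127.7) = 25.27 kPa.

P₃ ≈ 25.3 kPa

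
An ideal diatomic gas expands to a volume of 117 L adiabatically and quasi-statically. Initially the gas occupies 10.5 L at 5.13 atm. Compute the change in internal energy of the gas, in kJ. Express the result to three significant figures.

ΔU ≈ -8.44 kJ

γ = 7/5 for a diatomic ideal gas.
P₂ = P₁(V₁/V₂)^γ = 5.13×(10.5/117)^(7/5) = 0.1755 atm.
For a reversible adiabat, W_by_gas = (P₁V₁ − P₂V₂)/(γ−1).
W_by = (519800×0.0105 − 17780×0.117) / (2/5) = 8443 J.
Q = 0 ⇒ ΔU = −W_by = -8443 J.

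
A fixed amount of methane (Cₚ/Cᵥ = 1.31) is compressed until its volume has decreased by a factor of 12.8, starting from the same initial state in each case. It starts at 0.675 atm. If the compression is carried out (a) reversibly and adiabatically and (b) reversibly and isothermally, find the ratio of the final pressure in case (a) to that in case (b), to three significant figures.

Isothermal: P_b = P₁(V₁/V₂) = 0.675×12.8.
Adiabatic: P_a = P₁(V₁/V₂)^γ = 0.675×12.8^(1.31).
P_a/P_b = (V₁/V₂)^(γ−1) = 12.8^(0.31) = 2.204.

P_adiabatic / P_isothermal ≈ 2.20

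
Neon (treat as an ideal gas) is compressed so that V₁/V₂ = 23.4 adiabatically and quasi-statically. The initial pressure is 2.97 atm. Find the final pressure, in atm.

Since PV^γ is constant along a reversible adiabat, P₂ = P₁ (V₁/V₂)^γ.
For a monatomic ideal gas γ = 5/3.
P₂ = 2.97 × 23.4^(5/3) = 568.6 atm.

P₂ ≈ 569 atm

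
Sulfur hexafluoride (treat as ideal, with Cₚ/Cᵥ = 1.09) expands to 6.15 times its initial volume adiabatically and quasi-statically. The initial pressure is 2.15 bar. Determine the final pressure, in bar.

Adiabatic: P₁V₁^γ = P₂V₂^γ ⇒ P₂ = P₁ (V₁/V₂)^γ.
P₂ = 2.15 × (1/6.15)^(1.09) = 0.2969 bar.

P₂ ≈ 0.297 bar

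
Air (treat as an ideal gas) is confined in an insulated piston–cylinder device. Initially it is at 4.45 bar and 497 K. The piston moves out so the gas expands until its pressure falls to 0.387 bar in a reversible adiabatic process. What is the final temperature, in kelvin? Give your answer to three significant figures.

Adiabatic: T₂/T₁ = (P₂/P₁)^((γ−1)/γ).
For a diatomic ideal gas γ = 7/5, so (γ−1)/γ = 2/7.
T₂ = 497 × (0.387/4.45)^(2/7) = 247.4 K.

T₂ ≈ 247 K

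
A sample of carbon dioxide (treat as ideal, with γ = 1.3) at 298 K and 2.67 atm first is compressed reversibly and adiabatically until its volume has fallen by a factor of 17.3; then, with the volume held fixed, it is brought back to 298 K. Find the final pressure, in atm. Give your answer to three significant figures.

Adiabatic step (PV^γ = const): P₂ = 2.67×17.3^(1.3) = 108.6 atm; T₂ = 298×17.3^(0.3) = 700.9 K.
Isochoric: P₃ = P₂(T₃/T₂) = 108.6 × (298/700.9) = 46.19 atm.

P₃ ≈ 46.2 atm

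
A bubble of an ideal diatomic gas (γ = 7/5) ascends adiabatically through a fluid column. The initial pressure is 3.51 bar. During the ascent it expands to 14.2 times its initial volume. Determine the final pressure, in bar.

Adiabatic: P₁V₁^γ = P₂V₂^γ ⇒ P₂ = P₁ (V₁/V₂)^γ.
P₂ = 3.51 × (1/14.2)^(7/5) = 0.08553 bar.

P₂ ≈ 0.0855 bar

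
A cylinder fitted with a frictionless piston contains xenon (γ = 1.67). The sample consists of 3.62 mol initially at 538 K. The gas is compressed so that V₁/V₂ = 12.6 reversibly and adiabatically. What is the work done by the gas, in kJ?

For a reversible adiabat TV^(γ−1) is constant, so T₂ = T₁ (V₁/V₂)^(γ−1).
T₂ = 538 × 12.6^(0.67) = 2938 K.
Q = 0, so ΔU = W_on_gas = nCᵥΔT with Cᵥ = R/(γ−1) = 12.41 J/(mol·K).
ΔU = 3.62 × 12.41 × (2938 − 538) = 107800 J.
Work done by the gas = −ΔU = -107800 J.

W ≈ -108 kJ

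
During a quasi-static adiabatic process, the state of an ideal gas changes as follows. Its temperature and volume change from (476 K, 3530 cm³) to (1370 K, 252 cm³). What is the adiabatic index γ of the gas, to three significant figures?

TV^(γ−1) = const ⇒ γ − 1 = ln(T₂/T₁) / ln(V₁/V₂).
γ = 1 + ln(1370/476) / ln(3530/252) = 1.4.

γ ≈ 1.40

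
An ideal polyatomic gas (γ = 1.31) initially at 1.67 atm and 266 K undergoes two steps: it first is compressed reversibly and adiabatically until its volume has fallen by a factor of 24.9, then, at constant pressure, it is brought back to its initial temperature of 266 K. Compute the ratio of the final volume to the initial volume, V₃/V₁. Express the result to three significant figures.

V₃/V₁ ≈ 0.0148

Adiabatic step: V₂/V₁ = 0.04016; T₂ = T₁·24.9^(0.31) = 720.6 K.
Isobaric step: V₃/V₂ = T₃/T₂ = 266/720.6.
V₃/V₁ = (V₂/V₁)(V₃/V₂) = 0.04016 × (266/720.6) = 0.01482.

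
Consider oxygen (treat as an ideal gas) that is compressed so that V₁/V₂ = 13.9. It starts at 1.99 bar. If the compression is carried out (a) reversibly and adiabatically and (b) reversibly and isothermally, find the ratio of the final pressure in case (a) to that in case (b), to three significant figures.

P_adiabatic / P_isothermal ≈ 2.87

For a diatomic ideal gas γ = 7/5.
Isothermal: P_b = P₁(V₁/V₂) = 1.99×13.9.
Adiabatic: P_a = P₁(V₁/V₂)^γ = 1.99×13.9^(7/5).
P_a/P_b = (V₁/V₂)^(γ−1) = 13.9^(2/5) = 2.866.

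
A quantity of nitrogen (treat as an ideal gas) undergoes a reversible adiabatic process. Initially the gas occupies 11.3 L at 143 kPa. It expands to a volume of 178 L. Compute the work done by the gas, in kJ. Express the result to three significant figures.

W ≈ 2.70 kJ

γ = 7/5 for a diatomic ideal gas.
P₂ = P₁(V₁/V₂)^γ = 143×(11.3/178)^(7/5) = 3.013 kPa.
For a reversible adiabat, W_by_gas = (P₁V₁ − P₂V₂)/(γ−1).
W_by = (143000×0.0113 − 3013×0.178) / (2/5) = 2699 J.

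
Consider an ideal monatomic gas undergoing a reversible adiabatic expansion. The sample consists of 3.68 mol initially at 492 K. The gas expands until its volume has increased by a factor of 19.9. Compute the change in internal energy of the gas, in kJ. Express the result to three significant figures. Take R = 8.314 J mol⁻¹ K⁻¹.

Adiabatic: T₁V₁^(γ−1) = T₂V₂^(γ−1) ⇒ T₂ = T₁ (V₁/V₂)^(γ−1).
γ = 5/3 for a monatomic ideal gas, so γ−1 = 2/3.
T₂ = 492 × (1/19.9)^(2/3) = 67 K.
Q = 0, so ΔU = W_on_gas = nCᵥΔT with Cᵥ = R/(γ−1) = 12.47 J/(mol·K).
ΔU = 3.68 × 12.47 × (67 − 492) = -19500 J.

ΔU ≈ -19.5 kJ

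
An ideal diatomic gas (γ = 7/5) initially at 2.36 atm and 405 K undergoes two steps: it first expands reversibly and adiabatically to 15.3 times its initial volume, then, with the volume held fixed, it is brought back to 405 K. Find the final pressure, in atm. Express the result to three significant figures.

P₃ ≈ 0.154 atm

Adiabatic step (PV^γ = const): P₂ = 2.36×(1/15.3)^(7/5) = 0.0518 atm; T₂ = 405×(1/15.3)^(2/5) = 136 K.
Isochoric: P₃ = P₂(T₃/T₂) = 0.0518 × (405/136) = 0.1542 atm.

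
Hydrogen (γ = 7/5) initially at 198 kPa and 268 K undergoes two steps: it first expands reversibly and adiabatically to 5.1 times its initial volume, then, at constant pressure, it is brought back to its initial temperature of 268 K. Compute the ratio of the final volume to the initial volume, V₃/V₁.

Adiabatic step: V₂/V₁ = 5.1; T₂ = T₁·(1/5.1)^(2/5) = 139.7 K.
Isobaric step: V₃/V₂ = T₃/T₂ = 268/139.7.
V₃/V₁ = (V₂/V₁)(V₃/V₂) = 5.1 × (268/139.7) = 9.786.

V₃/V₁ ≈ 9.79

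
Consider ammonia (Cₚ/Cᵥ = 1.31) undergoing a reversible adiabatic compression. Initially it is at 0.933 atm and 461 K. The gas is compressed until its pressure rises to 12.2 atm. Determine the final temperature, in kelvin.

Along an adiabat T P^((1−γ)/γ) is constant, so T₂ = T₁ (P₂/P₁)^((γ−1)/γ).
T₂ = 461 × (12.2/0.933)^(0.237) = 847 K.

T₂ ≈ 847 K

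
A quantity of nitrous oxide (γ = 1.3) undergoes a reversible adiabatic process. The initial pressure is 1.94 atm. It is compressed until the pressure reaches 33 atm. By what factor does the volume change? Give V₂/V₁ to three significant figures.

V₂/V₁ ≈ 0.113

From PV^γ = const, V₂/V₁ = (P₁/P₂)^(1/γ).
V₂/V₁ = (1.94/33)^(0.769) = 0.1131.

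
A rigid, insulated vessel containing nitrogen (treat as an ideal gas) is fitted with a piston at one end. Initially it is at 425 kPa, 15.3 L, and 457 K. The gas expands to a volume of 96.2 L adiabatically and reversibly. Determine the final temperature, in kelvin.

T₂ ≈ 219 K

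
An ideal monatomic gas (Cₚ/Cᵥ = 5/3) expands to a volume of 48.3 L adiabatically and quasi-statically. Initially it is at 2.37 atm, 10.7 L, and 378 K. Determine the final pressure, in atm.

Since PV^γ is constant along a reversible adiabat, P₂ = P₁ (V₁/V₂)^γ.
P₂ = 2.37 × (10.7/48.3)^(5/3) = 0.1922 atm.

P₂ ≈ 0.192 atm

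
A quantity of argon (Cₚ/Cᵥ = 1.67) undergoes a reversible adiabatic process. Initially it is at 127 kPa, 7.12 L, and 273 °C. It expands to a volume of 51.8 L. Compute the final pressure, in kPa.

Since PV^γ is constant along a reversible adiabat, P₂ = P₁ (V₁/V₂)^γ.
P₂ = 127 × (7.12/51.8)^(1.67) = 4.619 kPa.

P₂ ≈ 4.62 kPa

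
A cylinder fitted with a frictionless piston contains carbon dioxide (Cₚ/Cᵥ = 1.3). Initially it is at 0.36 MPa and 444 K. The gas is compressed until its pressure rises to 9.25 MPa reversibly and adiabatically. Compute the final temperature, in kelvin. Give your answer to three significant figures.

T₂ ≈ 939 K

Adiabatic: T₂/T₁ = (P₂/P₁)^((γ−1)/γ).
T₂ = 444 × (9.25/0.36)^(0.231) = 939.1 K.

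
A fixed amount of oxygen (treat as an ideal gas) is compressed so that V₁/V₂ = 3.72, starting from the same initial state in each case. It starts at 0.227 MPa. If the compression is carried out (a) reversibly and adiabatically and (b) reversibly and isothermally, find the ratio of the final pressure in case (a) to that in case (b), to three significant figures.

For a diatomic ideal gas γ = 7/5.
Isothermal: P_b = P₁(V₁/V₂) = 0.227×3.72.
Adiabatic: P_a = P₁(V₁/V₂)^γ = 0.227×3.72^(7/5).
P_a/P_b = (V₁/V₂)^(γ−1) = 3.72^(2/5) = 1.691.

P_adiabatic / P_isothermal ≈ 1.69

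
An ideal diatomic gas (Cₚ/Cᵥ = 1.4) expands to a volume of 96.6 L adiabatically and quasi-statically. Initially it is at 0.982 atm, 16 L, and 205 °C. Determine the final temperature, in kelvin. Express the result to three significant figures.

T₂ ≈ 233 K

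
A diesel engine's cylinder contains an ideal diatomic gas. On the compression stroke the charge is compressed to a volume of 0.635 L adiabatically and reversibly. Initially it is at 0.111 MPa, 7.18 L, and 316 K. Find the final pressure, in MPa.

Since PV^γ is constant along a reversible adiabat, P₂ = P₁ (V₁/V₂)^γ.
γ = 7/5 for a diatomic ideal gas.
P₂ = 0.111 × (7.18/0.635)^(7/5) = 3.311 MPa.

P₂ ≈ 3.31 MPa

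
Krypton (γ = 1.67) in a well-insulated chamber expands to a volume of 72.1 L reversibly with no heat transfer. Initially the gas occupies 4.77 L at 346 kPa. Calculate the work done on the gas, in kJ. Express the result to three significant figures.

W ≈ -2.06 kJ

P₂ = P₁(V₁/V₂)^γ = 346×(4.77/72.1)^(1.67) = 3.711 kPa.
For a reversible adiabat, W_by_gas = (P₁V₁ − P₂V₂)/(γ−1).
W_by = (346000×0.00477 − 3711×0.0721) / (0.67) = 2064 J.
W_on_gas = −W_by = -2064 J.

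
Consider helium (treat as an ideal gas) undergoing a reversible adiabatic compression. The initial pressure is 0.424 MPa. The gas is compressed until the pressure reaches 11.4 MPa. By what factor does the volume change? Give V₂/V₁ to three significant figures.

V₂/V₁ ≈ 0.139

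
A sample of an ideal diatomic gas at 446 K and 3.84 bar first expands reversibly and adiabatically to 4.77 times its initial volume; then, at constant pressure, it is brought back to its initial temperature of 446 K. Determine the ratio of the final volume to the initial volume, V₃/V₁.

V₃/V₁ ≈ 8.91

For a diatomic ideal gas γ = 7/5.
Adiabatic step: V₂/V₁ = 4.77; T₂ = T₁·(1/4.77)^(2/5) = 238.7 K.
Isobaric step: V₃/V₂ = T₃/T₂ = 446/238.7.
V₃/V₁ = (V₂/V₁)(V₃/V₂) = 4.77 × (446/238.7) = 8.911.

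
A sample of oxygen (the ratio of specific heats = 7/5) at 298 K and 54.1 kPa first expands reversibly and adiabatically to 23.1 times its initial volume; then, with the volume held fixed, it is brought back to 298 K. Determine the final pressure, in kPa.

P₃ ≈ 2.34 kPa

Adiabatic step (PV^γ = const): P₂ = 54.1×(1/23.1)^(7/5) = 0.667 kPa; T₂ = 298×(1/23.1)^(2/5) = 84.87 K.
Isochoric: P₃ = P₂(T₃/T₂) = 0.667 × (298/84.87) = 2.342 kPa.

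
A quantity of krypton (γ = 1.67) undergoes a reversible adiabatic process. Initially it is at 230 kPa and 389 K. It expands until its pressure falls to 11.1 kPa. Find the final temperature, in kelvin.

Along an adiabat T P^((1−γ)/γ) is constant, so T₂ = T₁ (P₂/P₁)^((γ−1)/γ).
T₂ = 389 × (11.1/230)^(0.401) = 115.3 K.

T₂ ≈ 115 K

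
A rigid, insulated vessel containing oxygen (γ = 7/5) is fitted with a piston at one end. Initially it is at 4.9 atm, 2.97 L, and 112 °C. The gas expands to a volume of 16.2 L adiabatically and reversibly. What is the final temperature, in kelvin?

T₂ ≈ 195 K

Adiabatic: T₁V₁^(γ−1) = T₂V₂^(γ−1) ⇒ T₂ = T₁ (V₁/V₂)^(γ−1).
T₁ = 112 °C = 385.1 K.
T₂ = 385.1 × (2.97/16.2)^(2/5) = 195.4 K.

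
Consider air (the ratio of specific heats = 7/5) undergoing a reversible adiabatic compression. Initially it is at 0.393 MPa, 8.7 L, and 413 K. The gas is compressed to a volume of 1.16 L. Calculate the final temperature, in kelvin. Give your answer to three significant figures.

Adiabatic: T₁V₁^(γ−1) = T₂V₂^(γ−1) ⇒ T₂ = T₁ (V₁/V₂)^(γ−1).
T₂ = 413 × (8.7/1.16)^(2/5) = 924.6 K.

T₂ ≈ 925 K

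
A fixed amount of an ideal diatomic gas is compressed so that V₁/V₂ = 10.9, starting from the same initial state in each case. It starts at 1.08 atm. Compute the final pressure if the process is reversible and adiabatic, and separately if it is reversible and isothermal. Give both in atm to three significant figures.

For a diatomic ideal gas γ = 7/5.
Isothermal: P₂ = P₁(V₁/V₂) = 1.08×10.9 = 11.77 atm.
Adiabatic: P₂ = P₁(V₁/V₂)^γ = 1.08×10.9^(7/5) = 30.61 atm.

adiabatic: 30.6 atm; isothermal: 11.8 atm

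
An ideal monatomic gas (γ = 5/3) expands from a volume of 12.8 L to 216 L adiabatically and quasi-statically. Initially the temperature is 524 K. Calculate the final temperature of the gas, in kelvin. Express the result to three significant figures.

T₂ ≈ 79.6 K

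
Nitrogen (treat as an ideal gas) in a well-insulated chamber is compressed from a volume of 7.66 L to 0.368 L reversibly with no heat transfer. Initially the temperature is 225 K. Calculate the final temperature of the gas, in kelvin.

T₂ ≈ 758 K

For a reversible adiabat TV^(γ−1) is constant, so T₂ = T₁ (V₁/V₂)^(γ−1).
For a diatomic ideal gas γ = 7/5, so γ−1 = 2/5.
T₂ = 225 × (7.66/0.368)^(2/5) = 757.8 K.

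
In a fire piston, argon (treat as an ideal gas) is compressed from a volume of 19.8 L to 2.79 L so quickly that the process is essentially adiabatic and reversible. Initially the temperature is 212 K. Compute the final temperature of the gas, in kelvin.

For a reversible adiabat TV^(γ−1) is constant, so T₂ = T₁ (V₁/V₂)^(γ−1).
For a monatomic ideal gas γ = 5/3, so γ−1 = 2/3.
T₂ = 212 × (19.8/2.79)^(2/3) = 782.9 K.

T₂ ≈ 783 K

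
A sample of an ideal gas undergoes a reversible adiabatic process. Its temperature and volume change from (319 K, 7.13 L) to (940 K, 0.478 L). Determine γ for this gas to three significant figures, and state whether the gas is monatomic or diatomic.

γ ≈ 1.40; diatomic

TV^(γ−1) = const ⇒ γ − 1 = ln(T₂/T₁) / ln(V₁/V₂).
γ = 1 + ln(940/319) / ln(7.13/0.478) = 1.4.
γ ≈ 1.40 is close to 7/5, so the gas is diatomic.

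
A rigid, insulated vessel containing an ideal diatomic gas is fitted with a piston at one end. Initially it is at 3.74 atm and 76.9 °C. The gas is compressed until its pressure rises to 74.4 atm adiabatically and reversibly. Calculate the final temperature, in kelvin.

T₂ ≈ 823 K

Along an adiabat T P^((1−γ)/γ) is constant, so T₂ = T₁ (P₂/P₁)^((γ−1)/γ).
For a diatomic ideal gas γ = 7/5, so (γ−1)/γ = 2/7.
T₁ = 76.9 °C = 350 K.
T₂ = 350 × (74.4/3.74)^(2/7) = 822.6 K.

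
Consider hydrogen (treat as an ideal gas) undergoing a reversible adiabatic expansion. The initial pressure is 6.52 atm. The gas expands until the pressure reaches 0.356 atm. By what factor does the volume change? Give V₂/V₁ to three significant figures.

From PV^γ = const, V₂/V₁ = (P₁/P₂)^(1/γ).
For a diatomic ideal gas γ = 7/5.
V₂/V₁ = (6.52/0.356)^(5/7) = 7.98.

V₂/V₁ ≈ 7.98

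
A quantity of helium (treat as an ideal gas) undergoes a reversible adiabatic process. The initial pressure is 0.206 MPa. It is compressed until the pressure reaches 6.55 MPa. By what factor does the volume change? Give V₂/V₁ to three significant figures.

V₂/V₁ ≈ 0.125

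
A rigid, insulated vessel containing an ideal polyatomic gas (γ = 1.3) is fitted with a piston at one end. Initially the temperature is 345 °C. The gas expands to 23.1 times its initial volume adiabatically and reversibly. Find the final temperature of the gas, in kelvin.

T₂ ≈ 241 K

For a reversible adiabat TV^(γ−1) is constant, so T₂ = T₁ (V₁/V₂)^(γ−1).
T₁ = 345 °C = 618.1 K.
T₂ = 618.1 × (1/23.1)^(0.3) = 241 K.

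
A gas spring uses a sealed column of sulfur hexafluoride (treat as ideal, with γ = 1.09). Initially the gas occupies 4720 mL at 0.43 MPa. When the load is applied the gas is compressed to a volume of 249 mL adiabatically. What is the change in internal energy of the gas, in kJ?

ΔU ≈ 6.84 kJ

P₂ = P₁(V₁/V₂)^γ = 0.43×(4720/249)^(1.09) = 10.62 MPa.
For a reversible adiabat, W_by_gas = (P₁V₁ − P₂V₂)/(γ−1).
W_by = (430000×0.00472 − 1.062×10^7×0.000249) / (0.09) = -6837 J.
Q = 0 ⇒ ΔU = −W_by = 6837 J.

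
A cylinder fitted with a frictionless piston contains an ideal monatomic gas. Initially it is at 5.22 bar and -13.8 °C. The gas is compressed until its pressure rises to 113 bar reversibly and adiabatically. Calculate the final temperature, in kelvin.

Along an adiabat T P^((1−γ)/γ) is constant, so T₂ = T₁ (P₂/P₁)^((γ−1)/γ).
For a monatomic ideal gas γ = 5/3, so (γ−1)/γ = 2/5.
T₁ = -13.8 °C = 259.3 K.
T₂ = 259.3 × (113/5.22)^(2/5) = 887.3 K.

T₂ ≈ 887 K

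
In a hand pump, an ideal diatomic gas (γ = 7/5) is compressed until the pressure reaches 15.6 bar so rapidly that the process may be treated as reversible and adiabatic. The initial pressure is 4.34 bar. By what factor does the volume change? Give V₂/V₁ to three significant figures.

V₂/V₁ ≈ 0.401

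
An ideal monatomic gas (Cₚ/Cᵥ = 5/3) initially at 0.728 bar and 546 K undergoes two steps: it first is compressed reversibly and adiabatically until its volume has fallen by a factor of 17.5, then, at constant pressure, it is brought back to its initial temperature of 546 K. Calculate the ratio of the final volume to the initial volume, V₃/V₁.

V₃/V₁ ≈ 0.00848

Adiabatic step: V₂/V₁ = 0.05714; T₂ = T₁·17.5^(2/3) = 3680 K.
Isobaric step: V₃/V₂ = T₃/T₂ = 546/3680.
V₃/V₁ = (V₂/V₁)(V₃/V₂) = 0.05714 × (546/3680) = 0.008478.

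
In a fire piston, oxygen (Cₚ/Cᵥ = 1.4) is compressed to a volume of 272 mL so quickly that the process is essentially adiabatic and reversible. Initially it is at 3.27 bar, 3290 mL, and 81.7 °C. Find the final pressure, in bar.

Since PV^γ is constant along a reversible adiabat, P₂ = P₁ (V₁/V₂)^γ.
P₂ = 3.27 × (3290/272)^(1.4) = 107.2 bar.

P₂ ≈ 107 bar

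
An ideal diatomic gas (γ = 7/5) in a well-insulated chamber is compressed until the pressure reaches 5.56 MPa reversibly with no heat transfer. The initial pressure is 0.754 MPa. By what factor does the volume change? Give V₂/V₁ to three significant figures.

From PV^γ = const, V₂/V₁ = (P₁/P₂)^(1/γ).
V₂/V₁ = (0.754/5.56)^(5/7) = 0.24.

V₂/V₁ ≈ 0.240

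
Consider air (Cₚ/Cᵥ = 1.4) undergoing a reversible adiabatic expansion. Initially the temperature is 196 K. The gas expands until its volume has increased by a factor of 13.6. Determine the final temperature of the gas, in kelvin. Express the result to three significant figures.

For a reversible adiabat TV^(γ−1) is constant, so T₂ = T₁ (V₁/V₂)^(γ−1).
T₂ = 196 × (1/13.6)^(0.4) = 69 K.

T₂ ≈ 69.0 K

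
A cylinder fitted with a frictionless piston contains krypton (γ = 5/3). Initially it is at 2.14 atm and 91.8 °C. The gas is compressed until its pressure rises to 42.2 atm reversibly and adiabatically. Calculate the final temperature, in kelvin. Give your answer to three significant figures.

T₂ ≈ 1200 K

Adiabatic: T₂/T₁ = (P₂/P₁)^((γ−1)/γ).
T₁ = 91.8 °C = 364.9 K.
T₂ = 364.9 × (42.2/2.14)^(2/5) = 1203 K.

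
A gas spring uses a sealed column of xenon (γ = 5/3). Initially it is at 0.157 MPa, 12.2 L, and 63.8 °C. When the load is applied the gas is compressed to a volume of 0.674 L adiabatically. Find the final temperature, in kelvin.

Adiabatic: T₁V₁^(γ−1) = T₂V₂^(γ−1) ⇒ T₂ = T₁ (V₁/V₂)^(γ−1).
T₁ = 63.8 °C = 336.9 K.
T₂ = 336.9 × (12.2/0.674)^(2/3) = 2323 K.

T₂ ≈ 2320 K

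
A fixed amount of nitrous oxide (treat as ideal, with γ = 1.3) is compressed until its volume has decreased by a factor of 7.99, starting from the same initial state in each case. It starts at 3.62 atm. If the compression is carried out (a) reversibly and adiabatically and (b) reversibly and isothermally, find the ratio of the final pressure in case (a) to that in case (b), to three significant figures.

Isothermal: P_b = P₁(V₁/V₂) = 3.62×7.99.
Adiabatic: P_a = P₁(V₁/V₂)^γ = 3.62×7.99^(1.3).
P_a/P_b = (V₁/V₂)^(γ−1) = 7.99^(0.3) = 1.865.

P_adiabatic / P_isothermal ≈ 1.87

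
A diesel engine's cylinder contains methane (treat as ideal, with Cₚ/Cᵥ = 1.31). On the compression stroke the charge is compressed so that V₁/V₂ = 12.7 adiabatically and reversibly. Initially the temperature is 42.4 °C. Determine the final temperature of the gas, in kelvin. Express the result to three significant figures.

For a reversible adiabat TV^(γ−1) is constant, so T₂ = T₁ (V₁/V₂)^(γ−1).
T₁ = 42.4 °C = 315.5 K.
T₂ = 315.5 × 12.7^(0.31) = 693.8 K.

T₂ ≈ 694 K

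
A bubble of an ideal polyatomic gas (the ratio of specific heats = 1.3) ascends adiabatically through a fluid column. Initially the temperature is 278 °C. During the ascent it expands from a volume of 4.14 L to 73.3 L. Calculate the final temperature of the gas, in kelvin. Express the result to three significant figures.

Adiabatic: T₁V₁^(γ−1) = T₂V₂^(γ−1) ⇒ T₂ = T₁ (V₁/V₂)^(γ−1).
T₁ = 278 °C = 551.1 K.
T₂ = 551.1 × (4.14/73.3)^(0.3) = 232.7 K.

T₂ ≈ 233 K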